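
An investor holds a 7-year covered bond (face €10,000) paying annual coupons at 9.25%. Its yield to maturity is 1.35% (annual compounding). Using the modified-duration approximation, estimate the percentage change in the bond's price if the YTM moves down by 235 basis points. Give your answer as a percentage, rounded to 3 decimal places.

Periodic yield y = 0.0135. Modified duration first:
  t   CF        PV=CF/(1+0.0135)^t    t·PV
  1       925.00       912.6788       912.6788
  2       925.00       900.5218     1,801.0436
  3       925.00       888.5267     2,665.5800
  4       925.00       876.6913     3,506.7654
  5       925.00       865.0137     4,325.0683
  6       925.00       853.4915     5,120.9492
  7    10,925.00     9,946.1539    69,623.0772
  Σ                 15,243.0777    87,955.1626
P = 15,243.0777; D_Mac = 5.77017 yrs; D_mod = 5.77017/(1+0.0135) = 5.69331 yrs.
ΔP/P ≈ -D_mod · Δy = -5.69331 × (-0.0235) = +0.133793 = +13.3793%.

+13.379%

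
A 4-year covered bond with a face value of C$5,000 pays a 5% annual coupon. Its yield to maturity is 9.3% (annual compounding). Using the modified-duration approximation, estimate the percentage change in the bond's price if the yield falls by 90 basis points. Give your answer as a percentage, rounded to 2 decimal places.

+3.05%

Periodic yield y = 0.093. Modified duration first:
  t   CF        PV=CF/(1+0.093)^t    t·PV
  1       250.00       228.7283       228.7283
  2       250.00       209.2665       418.5330
  3       250.00       191.4606       574.3819
  4     5,250.00     3,678.5669    14,714.2675
  Σ                  4,308.0223    15,935.9107
P = 4,308.0223; D_Mac = 3.69912 yrs; D_mod = 3.69912/(1+0.093) = 3.38438 yrs.
ΔP/P ≈ -D_mod · Δy = -3.38438 × (-0.009) = +0.030459 = +3.0459%.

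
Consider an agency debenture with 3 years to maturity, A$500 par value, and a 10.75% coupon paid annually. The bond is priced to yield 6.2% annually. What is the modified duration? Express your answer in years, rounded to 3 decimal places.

2.575 years

Periodic yield y = 0.062. First find Macaulay duration:
  t   CF        PV=CF/(1+0.062)^t    t·PV
  1        53.75        50.6121        50.6121
  2        53.75        47.6573        95.3146
  3       553.75       462.3173     1,386.9520
  Σ                    560.5867     1,532.8787
P = 560.5867; Macaulay duration = 1,532.8787 / 560.5867 = 2.73442 years.
Modified duration = D_Mac / (1 + y) = 2.73442 / 1.062 = 2.57478 years.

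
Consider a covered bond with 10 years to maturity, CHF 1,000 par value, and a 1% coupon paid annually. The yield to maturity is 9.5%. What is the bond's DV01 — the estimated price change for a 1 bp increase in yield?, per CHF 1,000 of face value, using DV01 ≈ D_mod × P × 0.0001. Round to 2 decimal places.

Periodic yield y = 0.095.
  t   CF        PV=CF/(1+0.095)^t    t·PV
  1        10.00         9.1324         9.1324
  2        10.00         8.3401        16.6802
  3        10.00         7.6165        22.8496
  4        10.00         6.9557        27.8230
  5        10.00         6.3523        31.7614
  6        10.00         5.8012        34.8070
  7        10.00         5.2979        37.0851
  8        10.00         4.8382        38.7059
  9        10.00         4.4185        39.7663
  10    1,010.00       407.5493     4,075.4933
  Σ                    466.3022     4,334.1042
P = 466.3022; D_Mac = 9.29463 yrs; D_mod = 8.48824 yrs.
DV01 ≈ 8.48824 × 466.3022 × 0.0001 = 0.395809.

CHF 0.40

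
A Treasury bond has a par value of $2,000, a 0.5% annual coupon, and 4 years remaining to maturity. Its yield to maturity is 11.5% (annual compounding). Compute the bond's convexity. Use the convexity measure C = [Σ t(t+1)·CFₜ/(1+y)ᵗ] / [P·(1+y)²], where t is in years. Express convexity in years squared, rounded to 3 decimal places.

With y = 0.115:
  t   CF        PV=CF/(1+0.115)^t    t·PV        t(t+1)·PV
  1        10.00         8.9686         8.9686          17.9372
  2        10.00         8.0436        16.0872          48.2616
  3        10.00         7.2140        21.6420          86.5679
  4     2,010.00     1,300.4588     5,201.8351      26,009.1754
  Σ                  1,324.6850     5,248.5328      26,161.9421
P = 1,324.6850.
Convexity = Σ t(t+1)·PV / [P·(1+y)²] = 26,161.9421 / (1,324.6850 × 1.243225) = 15.88575.

15.886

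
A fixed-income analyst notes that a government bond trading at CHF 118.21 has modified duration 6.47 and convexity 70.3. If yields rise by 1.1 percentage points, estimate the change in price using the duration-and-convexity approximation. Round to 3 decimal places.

Duration effect: -D_mod·Δy = -6.47 × (+0.011) = -0.071170
Convexity effect: ½·C·(Δy)² = 0.5 × 70.3 × (0.011)² = +0.00425315
ΔP/P ≈ -0.071170 + 0.00425315 = -0.06691685
ΔP ≈ 118.21 × (-0.06691685) = -7.9102408385.

-CHF 7.910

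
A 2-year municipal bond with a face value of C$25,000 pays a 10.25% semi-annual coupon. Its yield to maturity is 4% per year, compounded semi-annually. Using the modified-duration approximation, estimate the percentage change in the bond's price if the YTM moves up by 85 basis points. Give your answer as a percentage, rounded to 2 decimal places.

Periodic yield y = 0.02. Modified duration first:
  t   CF        PV=CF/(1+0.02)^t    t·PV
  1     1,281.25     1,256.1275     1,256.1275
  2     1,281.25     1,231.4975     2,462.9950
  3     1,281.25     1,207.3505     3,622.0515
  4    26,281.25    24,279.8126    97,119.2504
  Σ                 27,974.7880   104,460.4243
P = 27,974.7880; D_Mac = 3.73409 half-year periods = 1.86705 yrs; D_mod = 1.86705/(1+0.02) = 1.83044 yrs.
ΔP/P ≈ -D_mod · Δy = -1.83044 × (+0.0085) = -0.015559 = -1.5559%.

-1.56%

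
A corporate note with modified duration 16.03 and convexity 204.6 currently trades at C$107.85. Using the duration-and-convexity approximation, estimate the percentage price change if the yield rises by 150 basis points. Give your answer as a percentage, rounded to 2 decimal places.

Duration effect: -D_mod·Δy = -16.03 × (+0.015) = -0.240450
Convexity effect: ½·C·(Δy)² = 0.5 × 204.6 × (0.015)² = +0.0230175
ΔP/P ≈ -0.240450 + 0.0230175 = -0.2174325
= -21.74325%.

-21.74%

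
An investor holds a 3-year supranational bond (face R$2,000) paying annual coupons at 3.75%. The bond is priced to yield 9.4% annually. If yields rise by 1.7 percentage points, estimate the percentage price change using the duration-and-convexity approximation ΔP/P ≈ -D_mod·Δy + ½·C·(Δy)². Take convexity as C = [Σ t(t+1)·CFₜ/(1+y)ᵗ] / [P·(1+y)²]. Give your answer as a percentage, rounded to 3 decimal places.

-4.343%

With y = 0.094:
  t   CF        PV=CF/(1+0.094)^t    t·PV        t(t+1)·PV
  1        75.00        68.5558        68.5558         137.1115
  2        75.00        62.6652       125.3305         375.9914
  3     2,075.00     1,584.7696     4,754.3088      19,017.2353
  Σ                  1,715.9906     4,948.1950      19,530.3382
P = 1,715.9906; D_Mac = 2.88358 yrs; D_mod = 2.63581 yrs; C = 9.50956.
Duration effect: -2.63581 × (+0.017) = -0.044809
Convexity effect: 0.5 × 9.50956 × (0.017)² = +0.0013741
ΔP/P ≈ -0.044809 + 0.0013741 = -0.043435 = -4.3435%.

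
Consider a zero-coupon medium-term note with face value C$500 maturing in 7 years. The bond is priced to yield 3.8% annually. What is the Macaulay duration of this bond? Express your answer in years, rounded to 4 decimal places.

7.0000 years

A zero-coupon bond has a single cash flow at maturity, so its Macaulay duration equals its maturity: 7 years.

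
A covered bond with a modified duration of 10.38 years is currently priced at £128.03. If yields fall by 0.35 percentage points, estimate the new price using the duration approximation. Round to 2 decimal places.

Duration approximation: ΔP/P ≈ -D_mod · Δy = -10.38 × (-0.0035) = +0.036330.
New price ≈ 128.03 × (1 + 0.036330) = 132.6813299.

£132.68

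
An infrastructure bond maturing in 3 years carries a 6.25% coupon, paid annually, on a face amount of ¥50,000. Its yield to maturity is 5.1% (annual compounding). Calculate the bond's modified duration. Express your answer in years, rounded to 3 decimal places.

Periodic yield y = 0.051. First find Macaulay duration:
  t   CF        PV=CF/(1+0.051)^t    t·PV
  1     3,125.00     2,973.3587     2,973.3587
  2     3,125.00     2,829.0758     5,658.1517
  3    53,125.00    45,760.5036   137,281.5107
  Σ                 51,562.9381   145,913.0211
P = 51,562.9381; Macaulay duration = 145,913.0211 / 51,562.9381 = 2.82980 years.
Modified duration = D_Mac / (1 + y) = 2.82980 / 1.051 = 2.69249 years.

2.692 years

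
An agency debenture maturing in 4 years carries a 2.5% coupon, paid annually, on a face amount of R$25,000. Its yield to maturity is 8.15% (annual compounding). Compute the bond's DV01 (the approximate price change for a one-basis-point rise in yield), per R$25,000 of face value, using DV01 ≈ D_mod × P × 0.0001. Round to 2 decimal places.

Periodic yield y = 0.0815.
  t   CF        PV=CF/(1+0.0815)^t    t·PV
  1       625.00       577.9011       577.9011
  2       625.00       534.3514     1,068.7028
  3       625.00       494.0836     1,482.2508
  4    25,625.00    18,730.8626    74,923.4505
  Σ                 20,337.1987    78,052.3053
P = 20,337.1987; D_Mac = 3.83791 yrs; D_mod = 3.54869 yrs.
DV01 ≈ 3.54869 × 20,337.1987 × 0.0001 = 7.217042.

R$7.22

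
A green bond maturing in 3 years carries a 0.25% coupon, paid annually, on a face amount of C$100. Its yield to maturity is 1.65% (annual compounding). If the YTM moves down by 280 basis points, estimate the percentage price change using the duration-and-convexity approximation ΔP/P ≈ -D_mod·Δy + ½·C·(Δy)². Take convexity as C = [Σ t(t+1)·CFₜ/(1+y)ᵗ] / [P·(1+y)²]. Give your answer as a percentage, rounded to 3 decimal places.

With y = 0.0165:
  t   CF        PV=CF/(1+0.0165)^t    t·PV        t(t+1)·PV
  1         0.25         0.2459         0.2459           0.4919
  2         0.25         0.2419         0.4839           1.4517
  3       100.25        95.4470       286.3410       1,145.3639
  Σ                     95.9349       287.0708       1,147.3075
P = 95.9349; D_Mac = 2.99235 yrs; D_mod = 2.94378 yrs; C = 11.57413.
Duration effect: -2.94378 × (-0.028) = +0.082426
Convexity effect: 0.5 × 11.57413 × (-0.028)² = +0.0045371
ΔP/P ≈ +0.082426 + 0.0045371 = +0.086963 = +8.6963%.

+8.696%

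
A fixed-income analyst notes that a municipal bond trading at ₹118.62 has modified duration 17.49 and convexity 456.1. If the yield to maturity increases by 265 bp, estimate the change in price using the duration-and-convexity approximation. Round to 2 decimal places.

-₹35.98

Duration effect: -D_mod·Δy = -17.49 × (+0.0265) = -0.463485
Convexity effect: ½·C·(Δy)² = 0.5 × 456.1 × (0.0265)² = +0.1601481125
ΔP/P ≈ -0.463485 + 0.1601481125 = -0.3033368875
ΔP ≈ 118.62 × (-0.3033368875) = -35.98182159525.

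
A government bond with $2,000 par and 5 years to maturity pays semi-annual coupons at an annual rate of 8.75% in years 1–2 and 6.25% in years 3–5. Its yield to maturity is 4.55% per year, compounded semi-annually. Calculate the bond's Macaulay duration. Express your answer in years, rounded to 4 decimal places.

Periodic yield y = 0.02275. Discount each cash flow and weight by its period:
  t   CF        PV=CF/(1+0.02275)^t    t·PV
  1        87.50        85.5537        85.5537
  2        87.50        83.6506       167.3012
  3        87.50        81.7899       245.3696
  4        87.50        79.9706       319.8822
  5        62.50        55.8512       279.2560
  6        62.50        54.6089       327.6531
  7        62.50        53.3941       373.7590
  8        62.50        52.2064       417.6516
  9        62.50        51.0452       459.4065
  10    2,062.50     1,647.0208    16,470.2077
  Σ                  2,245.0913    19,146.0406
Price P = Σ PV = 2,245.0913.
Macaulay duration = Σ(t·PV) / P = 19,146.0406 / 2,245.0913 = 8.52796 half-year periods.
In years: 8.52796 / 2 = 4.26398 years.

4.2640 years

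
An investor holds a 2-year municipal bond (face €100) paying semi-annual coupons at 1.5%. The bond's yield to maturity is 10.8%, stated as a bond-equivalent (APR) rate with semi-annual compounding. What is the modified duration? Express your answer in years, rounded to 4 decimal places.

Periodic yield y = 0.054. First find Macaulay duration:
  t   CF        PV=CF/(1+0.054)^t    t·PV
  1         0.75         0.7116         0.7116
  2         0.75         0.6751         1.3502
  3         0.75         0.6405         1.9216
  4       100.75        81.6362       326.5447
  Σ                     83.6634       330.5281
P = 83.6634; Macaulay duration = 330.5281 / 83.6634 = 3.95069 half-year periods = 1.97534 years.
Modified duration = D_Mac / (1 + y) = 1.97534 / 1.054 = 1.87414 years.

1.8741 years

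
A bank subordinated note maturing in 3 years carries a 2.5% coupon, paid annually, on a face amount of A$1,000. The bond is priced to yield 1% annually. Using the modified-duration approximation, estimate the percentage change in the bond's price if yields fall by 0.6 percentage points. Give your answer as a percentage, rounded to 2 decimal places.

Periodic yield y = 0.01. Modified duration first:
  t   CF        PV=CF/(1+0.01)^t    t·PV
  1        25.00        24.7525        24.7525
  2        25.00        24.5074        49.0148
  3     1,025.00       994.8549     2,984.5647
  Σ                  1,044.1148     3,058.3320
P = 1,044.1148; D_Mac = 2.92911 yrs; D_mod = 2.92911/(1+0.01) = 2.90011 yrs.
ΔP/P ≈ -D_mod · Δy = -2.90011 × (-0.006) = +0.017401 = +1.7401%.

+1.74%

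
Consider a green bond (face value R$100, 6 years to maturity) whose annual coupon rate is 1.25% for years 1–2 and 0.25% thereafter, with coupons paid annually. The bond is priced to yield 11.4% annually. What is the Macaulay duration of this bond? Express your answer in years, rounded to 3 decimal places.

Periodic yield y = 0.114. Discount each cash flow and weight by its year:
  t   CF        PV=CF/(1+0.114)^t    t·PV
  1         1.25         1.1221         1.1221
  2         1.25         1.0073         2.0145
  3         0.25         0.1808         0.5425
  4         0.25         0.1623         0.6493
  5         0.25         0.1457         0.7286
  6       100.25        52.4534       314.7201
  Σ                     55.0716       319.7771
Price P = Σ PV = 55.0716.
Macaulay duration = Σ(t·PV) / P = 319.7771 / 55.0716 = 5.80657 years.

5.807 years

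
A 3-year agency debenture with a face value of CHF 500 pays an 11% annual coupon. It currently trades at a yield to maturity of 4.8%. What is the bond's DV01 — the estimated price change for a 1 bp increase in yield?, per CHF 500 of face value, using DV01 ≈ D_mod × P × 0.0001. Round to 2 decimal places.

Periodic yield y = 0.048.
  t   CF        PV=CF/(1+0.048)^t    t·PV
  1        55.00        52.4809        52.4809
  2        55.00        50.0772       100.1544
  3       555.00       482.1799     1,446.5398
  Σ                    584.7381     1,599.1751
P = 584.7381; D_Mac = 2.73486 yrs; D_mod = 2.60960 yrs.
DV01 ≈ 2.60960 × 584.7381 × 0.0001 = 0.152593.

CHF 0.15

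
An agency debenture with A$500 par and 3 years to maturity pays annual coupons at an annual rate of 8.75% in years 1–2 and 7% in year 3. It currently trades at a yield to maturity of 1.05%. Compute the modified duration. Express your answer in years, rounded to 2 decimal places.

2.76 years

Periodic yield y = 0.0105. First find Macaulay duration:
  t   CF        PV=CF/(1+0.0105)^t    t·PV
  1        43.75        43.2954        43.2954
  2        43.75        42.8455        85.6910
  3       535.00       518.4953     1,555.4859
  Σ                    604.6362     1,684.4724
P = 604.6362; Macaulay duration = 1,684.4724 / 604.6362 = 2.78593 years.
Modified duration = D_Mac / (1 + y) = 2.78593 / 1.0105 = 2.75698 years.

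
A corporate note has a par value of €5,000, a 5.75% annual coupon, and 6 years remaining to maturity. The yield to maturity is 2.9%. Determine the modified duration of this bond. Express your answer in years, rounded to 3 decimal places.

Periodic yield y = 0.029. First find Macaulay duration:
  t   CF        PV=CF/(1+0.029)^t    t·PV
  1       287.50       279.3975       279.3975
  2       287.50       271.5233       543.0466
  3       287.50       263.8710       791.6131
  4       287.50       256.4344     1,025.7378
  5       287.50       249.2074     1,246.0371
  6     5,287.50     4,454.0812    26,724.4873
  Σ                  5,774.5149    30,610.3194
P = 5,774.5149; Macaulay duration = 30,610.3194 / 5,774.5149 = 5.30093 years.
Modified duration = D_Mac / (1 + y) = 5.30093 / 1.029 = 5.15154 years.

5.152 years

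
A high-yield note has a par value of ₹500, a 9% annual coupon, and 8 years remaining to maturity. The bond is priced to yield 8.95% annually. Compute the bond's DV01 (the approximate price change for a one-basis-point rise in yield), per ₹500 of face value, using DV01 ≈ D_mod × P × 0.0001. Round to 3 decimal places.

Periodic yield y = 0.0895.
  t   CF        PV=CF/(1+0.0895)^t    t·PV
  1        45.00        41.3034        41.3034
  2        45.00        37.9104        75.8207
  3        45.00        34.7961       104.3884
  4        45.00        31.9377       127.7508
  5        45.00        29.3141       146.5704
  6        45.00        26.9060       161.4360
  7        45.00        24.6957       172.8701
  8       545.00       274.5229     2,196.1834
  Σ                    501.3863     3,026.3232
P = 501.3863; D_Mac = 6.03591 yrs; D_mod = 5.54007 yrs.
DV01 ≈ 5.54007 × 501.3863 × 0.0001 = 0.277772.

₹0.278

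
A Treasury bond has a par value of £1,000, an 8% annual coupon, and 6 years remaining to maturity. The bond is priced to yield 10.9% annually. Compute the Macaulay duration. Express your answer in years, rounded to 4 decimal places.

4.9164 years

Periodic yield y = 0.109. Discount each cash flow and weight by its year:
  t   CF        PV=CF/(1+0.109)^t    t·PV
  1        80.00        72.1371        72.1371
  2        80.00        65.0469       130.0939
  3        80.00        58.6537       175.9611
  4        80.00        52.8888       211.5552
  5        80.00        47.6905       238.4527
  6     1,080.00       580.5431     3,483.2587
  Σ                    876.9602     4,311.4587
Price P = Σ PV = 876.9602.
Macaulay duration = Σ(t·PV) / P = 4,311.4587 / 876.9602 = 4.91637 years.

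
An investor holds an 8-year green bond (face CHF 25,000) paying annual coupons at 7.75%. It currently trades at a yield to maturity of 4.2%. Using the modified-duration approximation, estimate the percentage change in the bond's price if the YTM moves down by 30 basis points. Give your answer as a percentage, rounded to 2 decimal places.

+1.86%

Periodic yield y = 0.042. Modified duration first:
  t   CF        PV=CF/(1+0.042)^t    t·PV
  1     1,937.50     1,859.4050     1,859.4050
  2     1,937.50     1,784.4578     3,568.9155
  3     1,937.50     1,712.5314     5,137.5943
  4     1,937.50     1,643.5043     6,574.0171
  5     1,937.50     1,577.2594     7,886.2969
  6     1,937.50     1,513.6846     9,082.1077
  7     1,937.50     1,452.6724    10,168.7066
  8    26,937.50    19,382.7563   155,062.0505
  Σ                 30,926.2711   199,339.0936
P = 30,926.2711; D_Mac = 6.44562 yrs; D_mod = 6.44562/(1+0.042) = 6.18582 yrs.
ΔP/P ≈ -D_mod · Δy = -6.18582 × (-0.003) = +0.018557 = +1.8557%.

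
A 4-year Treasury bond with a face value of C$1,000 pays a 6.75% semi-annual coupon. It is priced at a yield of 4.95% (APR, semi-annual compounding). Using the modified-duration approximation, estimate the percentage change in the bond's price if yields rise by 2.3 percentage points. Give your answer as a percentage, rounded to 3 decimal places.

-8.051%

Periodic yield y = 0.02475. Modified duration first:
  t   CF        PV=CF/(1+0.02475)^t    t·PV
  1        33.75        32.9349        32.9349
  2        33.75        32.1394        64.2788
  3        33.75        31.3632        94.0895
  4        33.75        30.6057       122.4227
  5        33.75        29.8665       149.3324
  6        33.75        29.1451       174.8709
  7        33.75        28.4412       199.0886
  8     1,033.75       850.1041     6,800.8327
  Σ                  1,064.6001     7,637.8505
P = 1,064.6001; D_Mac = 7.17438 half-year periods = 3.58719 yrs; D_mod = 3.58719/(1+0.02475) = 3.50055 yrs.
ΔP/P ≈ -D_mod · Δy = -3.50055 × (+0.023) = -0.080513 = -8.0513%.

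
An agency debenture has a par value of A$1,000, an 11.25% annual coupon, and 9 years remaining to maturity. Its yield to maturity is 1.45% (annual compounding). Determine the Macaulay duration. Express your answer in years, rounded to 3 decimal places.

Periodic yield y = 0.0145. Discount each cash flow and weight by its year:
  t   CF        PV=CF/(1+0.0145)^t    t·PV
  1       112.50       110.8921       110.8921
  2       112.50       109.3071       218.6142
  3       112.50       107.7448       323.2344
  4       112.50       106.2048       424.8194
  5       112.50       104.6869       523.4344
  6       112.50       103.1906       619.1437
  7       112.50       101.7157       712.0102
  8       112.50       100.2619       802.0955
  9     1,112.50       977.3082     8,795.7741
  Σ                  1,821.3122    12,530.0180
Price P = Σ PV = 1,821.3122.
Macaulay duration = Σ(t·PV) / P = 12,530.0180 / 1,821.3122 = 6.87966 years.

6.880 years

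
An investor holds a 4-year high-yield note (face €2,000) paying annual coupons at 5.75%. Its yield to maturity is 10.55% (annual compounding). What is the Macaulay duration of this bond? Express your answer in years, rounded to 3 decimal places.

3.656 years

Periodic yield y = 0.1055. Discount each cash flow and weight by its year:
  t   CF        PV=CF/(1+0.1055)^t    t·PV
  1       115.00       104.0253       104.0253
  2       115.00        94.0980       188.1960
  3       115.00        85.1180       255.3541
  4     2,115.00     1,416.0396     5,664.1582
  Σ                  1,699.2809     6,211.7336
Price P = Σ PV = 1,699.2809.
Macaulay duration = Σ(t·PV) / P = 6,211.7336 / 1,699.2809 = 3.65551 years.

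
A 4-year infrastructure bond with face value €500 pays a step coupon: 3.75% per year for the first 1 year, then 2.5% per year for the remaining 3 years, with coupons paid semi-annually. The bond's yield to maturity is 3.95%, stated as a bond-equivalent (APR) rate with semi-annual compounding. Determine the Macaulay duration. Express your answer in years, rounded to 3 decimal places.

Periodic yield y = 0.01975. Discount each cash flow and weight by its period:
  t   CF        PV=CF/(1+0.01975)^t    t·PV
  1        9.375         9.1934         9.1934
  2        9.375         9.0154        18.0308
  3        6.250         5.8938        17.6815
  4        6.250         5.7797        23.1188
  5        6.250         5.6678        28.3388
  6        6.250         5.5580        33.3479
  7        6.250         5.4503        38.1524
  8      506.250       432.9277     3,463.4212
  Σ                    479.4861     3,631.2849
Price P = Σ PV = 479.4861.
Macaulay duration = Σ(t·PV) / P = 3,631.2849 / 479.4861 = 7.57329 half-year periods.
In years: 7.57329 / 2 = 3.78664 years.

3.787 years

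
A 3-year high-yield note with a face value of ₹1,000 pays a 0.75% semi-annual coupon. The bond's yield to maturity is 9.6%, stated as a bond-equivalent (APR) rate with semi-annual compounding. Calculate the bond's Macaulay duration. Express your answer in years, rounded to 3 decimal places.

2.967 years

Periodic yield y = 0.048. Discount each cash flow and weight by its period:
  t   CF        PV=CF/(1+0.048)^t    t·PV
  1         3.75         3.5782         3.5782
  2         3.75         3.4144         6.8287
  3         3.75         3.2580         9.7739
  4         3.75         3.1088        12.4350
  5         3.75         2.9664        14.8318
  6     1,003.75       757.6312     4,545.7873
  Σ                    773.9569     4,593.2350
Price P = Σ PV = 773.9569.
Macaulay duration = Σ(t·PV) / P = 4,593.2350 / 773.9569 = 5.93474 half-year periods.
In years: 5.93474 / 2 = 2.96737 years.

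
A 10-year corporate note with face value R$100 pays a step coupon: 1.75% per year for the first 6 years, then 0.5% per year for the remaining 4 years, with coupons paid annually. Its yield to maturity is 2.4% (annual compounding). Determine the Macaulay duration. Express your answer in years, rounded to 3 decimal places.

Periodic yield y = 0.024. Discount each cash flow and weight by its year:
  t   CF        PV=CF/(1+0.024)^t    t·PV
  1         1.75         1.7090         1.7090
  2         1.75         1.6689         3.3379
  3         1.75         1.6298         4.8894
  4         1.75         1.5916         6.3665
  5         1.75         1.5543         7.7716
  6         1.75         1.5179         9.1073
  7         0.50         0.4235         2.9646
  8         0.50         0.4136         3.3087
  9         0.50         0.4039         3.6351
  10      100.50        79.2805       792.8052
  Σ                     90.1931       835.8952
Price P = Σ PV = 90.1931.
Macaulay duration = Σ(t·PV) / P = 835.8952 / 90.1931 = 9.26784 years.

9.268 years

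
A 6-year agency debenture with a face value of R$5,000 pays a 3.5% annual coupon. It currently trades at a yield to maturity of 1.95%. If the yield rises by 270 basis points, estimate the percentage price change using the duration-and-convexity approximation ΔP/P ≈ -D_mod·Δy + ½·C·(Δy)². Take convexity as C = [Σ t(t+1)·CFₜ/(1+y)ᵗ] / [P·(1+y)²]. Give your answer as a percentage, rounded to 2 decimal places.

-13.34%

With y = 0.0195:
  t   CF        PV=CF/(1+0.0195)^t    t·PV        t(t+1)·PV
  1       175.00       171.6528       171.6528         343.3055
  2       175.00       168.3696       336.7391       1,010.2174
  3       175.00       165.1492       495.4475       1,981.7899
  4       175.00       161.9903       647.9614       3,239.8069
  5       175.00       158.8920       794.4598       4,766.7585
  6     5,175.00     4,608.7906    27,652.7434     193,569.2039
  Σ                  5,434.8444    30,099.0039     204,911.0821
P = 5,434.8444; D_Mac = 5.53815 yrs; D_mod = 5.43223 yrs; C = 36.27470.
Duration effect: -5.43223 × (+0.027) = -0.146670
Convexity effect: 0.5 × 36.27470 × (0.027)² = +0.0132221
ΔP/P ≈ -0.146670 + 0.0132221 = -0.133448 = -13.3448%.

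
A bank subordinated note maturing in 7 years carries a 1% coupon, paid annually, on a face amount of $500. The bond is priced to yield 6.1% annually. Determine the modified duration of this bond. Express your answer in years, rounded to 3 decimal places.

Periodic yield y = 0.061. First find Macaulay duration:
  t   CF        PV=CF/(1+0.061)^t    t·PV
  1         5.00         4.7125         4.7125
  2         5.00         4.4416         8.8832
  3         5.00         4.1862        12.5587
  4         5.00         3.9456        15.7822
  5         5.00         3.7187        18.5936
  6         5.00         3.5049        21.0295
  7       505.00       333.6443     2,335.5100
  Σ                    358.1538     2,417.0698
P = 358.1538; Macaulay duration = 2,417.0698 / 358.1538 = 6.74869 years.
Modified duration = D_Mac / (1 + y) = 6.74869 / 1.061 = 6.36069 years.

6.361 years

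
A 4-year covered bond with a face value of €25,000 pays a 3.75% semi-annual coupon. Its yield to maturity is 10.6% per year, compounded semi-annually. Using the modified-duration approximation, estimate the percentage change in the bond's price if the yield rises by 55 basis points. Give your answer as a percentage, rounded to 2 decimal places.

-1.94%

Periodic yield y = 0.053. Modified duration first:
  t   CF        PV=CF/(1+0.053)^t    t·PV
  1       468.75       445.1567       445.1567
  2       468.75       422.7509       845.5018
  3       468.75       401.4728     1,204.4185
  4       468.75       381.2658     1,525.0630
  5       468.75       362.0757     1,810.3787
  6       468.75       343.8516     2,063.1096
  7       468.75       326.5447     2,285.8131
  8    25,468.75    16,849.2534   134,794.0269
  Σ                 19,532.3716   144,973.4684
P = 19,532.3716; D_Mac = 7.42222 half-year periods = 3.71111 yrs; D_mod = 3.71111/(1+0.053) = 3.52432 yrs.
ΔP/P ≈ -D_mod · Δy = -3.52432 × (+0.0055) = -0.019384 = -1.9384%.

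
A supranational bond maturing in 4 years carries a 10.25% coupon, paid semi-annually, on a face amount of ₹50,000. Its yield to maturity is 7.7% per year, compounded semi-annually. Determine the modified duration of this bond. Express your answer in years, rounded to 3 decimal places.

Periodic yield y = 0.0385. First find Macaulay duration:
  t   CF        PV=CF/(1+0.0385)^t    t·PV
  1     2,562.50     2,467.5012     2,467.5012
  2     2,562.50     2,376.0243     4,752.0485
  3     2,562.50     2,287.9386     6,863.8159
  4     2,562.50     2,203.1186     8,812.4743
  5     2,562.50     2,121.4430    10,607.2151
  6     2,562.50     2,042.7954    12,256.7723
  7     2,562.50     1,967.0634    13,769.4441
  8    52,562.50    38,852.9506   310,823.6050
  Σ                 54,318.8351   370,352.8764
P = 54,318.8351; Macaulay duration = 370,352.8764 / 54,318.8351 = 6.81813 half-year periods = 3.40906 years.
Modified duration = D_Mac / (1 + y) = 3.40906 / 1.0385 = 3.28268 years.

3.283 years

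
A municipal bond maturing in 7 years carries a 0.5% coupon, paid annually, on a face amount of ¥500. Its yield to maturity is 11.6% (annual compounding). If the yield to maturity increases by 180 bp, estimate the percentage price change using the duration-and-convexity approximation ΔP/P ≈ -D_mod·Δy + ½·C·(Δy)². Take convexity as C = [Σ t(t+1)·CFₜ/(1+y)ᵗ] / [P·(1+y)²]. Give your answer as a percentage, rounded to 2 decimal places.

-10.32%

With y = 0.116:
  t   CF        PV=CF/(1+0.116)^t    t·PV        t(t+1)·PV
  1         2.50         2.2401         2.2401           4.4803
  2         2.50         2.0073         4.0146          12.0438
  3         2.50         1.7987         5.3960          21.5838
  4         2.50         1.6117         6.4468          32.2339
  5         2.50         1.4442         7.2209          43.3252
  6         2.50         1.2941         7.7644          54.3506
  7       502.50       233.0702     1,631.4912      13,051.9298
  Σ                    243.4662     1,664.5739      13,219.9474
P = 243.4662; D_Mac = 6.83698 yrs; D_mod = 6.12633 yrs; C = 43.59761.
Duration effect: -6.12633 × (+0.018) = -0.110274
Convexity effect: 0.5 × 43.59761 × (0.018)² = +0.0070628
ΔP/P ≈ -0.110274 + 0.0070628 = -0.103211 = -10.3211%.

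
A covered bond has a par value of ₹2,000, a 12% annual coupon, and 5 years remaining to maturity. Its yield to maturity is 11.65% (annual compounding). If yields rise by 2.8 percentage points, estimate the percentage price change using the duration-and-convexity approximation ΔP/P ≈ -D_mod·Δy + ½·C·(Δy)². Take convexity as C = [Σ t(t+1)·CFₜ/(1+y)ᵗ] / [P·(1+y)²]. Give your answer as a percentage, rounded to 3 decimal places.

-9.435%

With y = 0.1165:
  t   CF        PV=CF/(1+0.1165)^t    t·PV        t(t+1)·PV
  1       240.00       214.9575       214.9575         429.9149
  2       240.00       192.5280       385.0559       1,155.1677
  3       240.00       172.4388       517.3165       2,069.2659
  4       240.00       154.4459       617.7835       3,088.9176
  5     2,240.00     1,291.0836     6,455.4182      38,732.5095
  Σ                  2,025.4538     8,190.5316      45,475.7757
P = 2,025.4538; D_Mac = 4.04380 yrs; D_mod = 3.62185 yrs; C = 18.01110.
Duration effect: -3.62185 × (+0.028) = -0.101412
Convexity effect: 0.5 × 18.01110 × (0.028)² = +0.0070604
ΔP/P ≈ -0.101412 + 0.0070604 = -0.094352 = -9.4352%.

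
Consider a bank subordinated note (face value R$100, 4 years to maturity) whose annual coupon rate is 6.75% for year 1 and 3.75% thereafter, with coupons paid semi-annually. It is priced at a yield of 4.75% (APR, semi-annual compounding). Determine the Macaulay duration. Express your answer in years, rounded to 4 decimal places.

3.6585 years

Periodic yield y = 0.02375. Discount each cash flow and weight by its period:
  t   CF        PV=CF/(1+0.02375)^t    t·PV
  1        3.375         3.2967         3.2967
  2        3.375         3.2202         6.4404
  3        1.875         1.7475         5.2425
  4        1.875         1.7070         6.8279
  5        1.875         1.6674         8.3368
  6        1.875         1.6287         9.7721
  7        1.875         1.5909        11.1363
  8      101.875        84.4338       675.4704
  Σ                     99.2922       726.5232
Price P = Σ PV = 99.2922.
Macaulay duration = Σ(t·PV) / P = 726.5232 / 99.2922 = 7.31702 half-year periods.
In years: 7.31702 / 2 = 3.65851 years.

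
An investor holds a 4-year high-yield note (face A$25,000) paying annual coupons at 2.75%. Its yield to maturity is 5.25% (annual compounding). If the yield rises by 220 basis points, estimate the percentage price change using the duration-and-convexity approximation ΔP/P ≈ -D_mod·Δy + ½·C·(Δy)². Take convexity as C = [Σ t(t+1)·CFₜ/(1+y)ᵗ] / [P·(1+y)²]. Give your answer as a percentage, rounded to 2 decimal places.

-7.60%

With y = 0.0525:
  t   CF        PV=CF/(1+0.0525)^t    t·PV        t(t+1)·PV
  1       687.50       653.2067       653.2067       1,306.4133
  2       687.50       620.6239     1,241.2478       3,723.7434
  3       687.50       589.6664     1,768.9992       7,075.9969
  4    25,687.50    20,933.0939    83,732.3755     418,661.8776
  Σ                 22,796.5908    87,395.8292     430,768.0312
P = 22,796.5908; D_Mac = 3.83372 yrs; D_mod = 3.64249 yrs; C = 17.05805.
Duration effect: -3.64249 × (+0.022) = -0.080135
Convexity effect: 0.5 × 17.05805 × (0.022)² = +0.0041280
ΔP/P ≈ -0.080135 + 0.0041280 = -0.076007 = -7.6007%.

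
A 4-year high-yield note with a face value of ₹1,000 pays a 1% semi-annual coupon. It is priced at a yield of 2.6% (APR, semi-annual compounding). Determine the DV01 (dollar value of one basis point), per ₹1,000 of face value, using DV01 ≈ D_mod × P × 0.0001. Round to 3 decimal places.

Periodic yield y = 0.013.
  t   CF        PV=CF/(1+0.013)^t    t·PV
  1         5.00         4.9358         4.9358
  2         5.00         4.8725         9.7450
  3         5.00         4.8100        14.4299
  4         5.00         4.7482        18.9929
  5         5.00         4.6873        23.4365
  6         5.00         4.6271        27.7629
  7         5.00         4.5678        31.9744
  8     1,005.00       906.3386     7,250.7092
  Σ                    939.5874     7,381.9866
P = 939.5874; D_Mac = 7.85663 half-year periods = 3.92831 yrs; D_mod = 3.87790 yrs.
DV01 ≈ 3.87790 × 939.5874 × 0.0001 = 0.364363.

₹0.364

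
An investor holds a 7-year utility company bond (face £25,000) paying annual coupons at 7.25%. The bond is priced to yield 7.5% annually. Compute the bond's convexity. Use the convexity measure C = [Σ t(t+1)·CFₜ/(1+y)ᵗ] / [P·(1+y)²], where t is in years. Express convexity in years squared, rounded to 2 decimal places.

With y = 0.075:
  t   CF        PV=CF/(1+0.075)^t    t·PV        t(t+1)·PV
  1     1,812.50     1,686.0465     1,686.0465       3,372.0930
  2     1,812.50     1,568.4154     3,136.8307       9,410.4922
  3     1,812.50     1,458.9910     4,376.9731      17,507.8924
  4     1,812.50     1,357.2010     5,428.8038      27,144.0192
  5     1,812.50     1,262.5125     6,312.5626      37,875.3756
  6     1,812.50     1,174.4303     7,046.5815      49,326.0706
  7    26,812.50    16,161.3658   113,129.5605     905,036.4837
  Σ                 24,668.9624   141,117.3587   1,049,672.4267
P = 24,668.9624.
Convexity = Σ t(t+1)·PV / [P·(1+y)²] = 1,049,672.4267 / (24,668.9624 × 1.155625) = 36.82019.

36.82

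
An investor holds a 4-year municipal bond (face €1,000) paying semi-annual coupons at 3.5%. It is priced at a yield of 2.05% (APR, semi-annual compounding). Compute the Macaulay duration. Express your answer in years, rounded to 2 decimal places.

3.77 years

Periodic yield y = 0.01025. Discount each cash flow and weight by its period:
  t   CF        PV=CF/(1+0.01025)^t    t·PV
  1        17.50        17.3224        17.3224
  2        17.50        17.1467        34.2934
  3        17.50        16.9727        50.9182
  4        17.50        16.8005        67.2021
  5        17.50        16.6301        83.1503
  6        17.50        16.4613        98.7680
  7        17.50        16.2943       114.0602
  8     1,017.50       937.7856     7,502.2845
  Σ                  1,055.4136     7,967.9990
Price P = Σ PV = 1,055.4136.
Macaulay duration = Σ(t·PV) / P = 7,967.9990 / 1,055.4136 = 7.54965 half-year periods.
In years: 7.54965 / 2 = 3.77482 years.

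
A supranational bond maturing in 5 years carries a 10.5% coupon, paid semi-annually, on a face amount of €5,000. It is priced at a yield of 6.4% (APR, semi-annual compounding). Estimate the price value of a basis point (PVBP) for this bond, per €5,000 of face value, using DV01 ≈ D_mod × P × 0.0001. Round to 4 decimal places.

Periodic yield y = 0.032.
  t   CF        PV=CF/(1+0.032)^t    t·PV
  1       262.50       254.3605       254.3605
  2       262.50       246.4733       492.9466
  3       262.50       238.8307       716.4922
  4       262.50       231.4251       925.7005
  5       262.50       224.2492     1,121.2458
  6       262.50       217.2957     1,303.7742
  7       262.50       210.5578     1,473.9049
  8       262.50       204.0289     1,632.2314
  9       262.50       197.7024     1,779.3220
  10    5,262.50     3,840.5651    38,405.6514
  Σ                  5,865.4889    48,105.6295
P = 5,865.4889; D_Mac = 8.20147 half-year periods = 4.10073 yrs; D_mod = 3.97358 yrs.
DV01 ≈ 3.97358 × 5,865.4889 × 0.0001 = 2.330699.

€2.3307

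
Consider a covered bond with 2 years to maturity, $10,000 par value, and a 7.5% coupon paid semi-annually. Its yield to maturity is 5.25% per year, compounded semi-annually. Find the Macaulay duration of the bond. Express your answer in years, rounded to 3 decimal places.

1.897 years

Periodic yield y = 0.02625. Discount each cash flow and weight by its period:
  t   CF        PV=CF/(1+0.02625)^t    t·PV
  1       375.00       365.4080       365.4080
  2       375.00       356.0614       712.1229
  3       375.00       346.9539     1,040.8617
  4    10,375.00     9,353.5274    37,414.1098
  Σ                 10,421.9508    39,532.5023
Price P = Σ PV = 10,421.9508.
Macaulay duration = Σ(t·PV) / P = 39,532.5023 / 10,421.9508 = 3.79320 half-year periods.
In years: 3.79320 / 2 = 1.89660 years.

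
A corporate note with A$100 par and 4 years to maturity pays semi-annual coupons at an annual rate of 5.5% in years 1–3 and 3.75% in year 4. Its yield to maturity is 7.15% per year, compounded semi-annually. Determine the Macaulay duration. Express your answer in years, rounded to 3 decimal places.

3.630 years

Periodic yield y = 0.03575. Discount each cash flow and weight by its period:
  t   CF        PV=CF/(1+0.03575)^t    t·PV
  1        2.750         2.6551         2.6551
  2        2.750         2.5634         5.1269
  3        2.750         2.4750         7.4249
  4        2.750         2.3895         9.5581
  5        2.750         2.3071        11.5353
  6        2.750         2.2274        13.3645
  7        1.875         1.4663        10.2640
  8      101.875        76.9180       615.3441
  Σ                     93.0018       675.2729
Price P = Σ PV = 93.0018.
Macaulay duration = Σ(t·PV) / P = 675.2729 / 93.0018 = 7.26086 half-year periods.
In years: 7.26086 / 2 = 3.63043 years.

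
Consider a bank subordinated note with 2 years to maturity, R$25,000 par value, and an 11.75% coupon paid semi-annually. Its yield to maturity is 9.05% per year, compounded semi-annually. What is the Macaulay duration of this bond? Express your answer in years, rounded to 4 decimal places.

1.8438 years

Periodic yield y = 0.04525. Discount each cash flow and weight by its period:
  t   CF        PV=CF/(1+0.04525)^t    t·PV
  1     1,468.75     1,405.1662     1,405.1662
  2     1,468.75     1,344.3351     2,688.6701
  3     1,468.75     1,286.1374     3,858.4121
  4    26,468.75    22,174.4434    88,697.7735
  Σ                 26,210.0820    96,650.0220
Price P = Σ PV = 26,210.0820.
Macaulay duration = Σ(t·PV) / P = 96,650.0220 / 26,210.0820 = 3.68751 half-year periods.
In years: 3.68751 / 2 = 1.84376 years.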